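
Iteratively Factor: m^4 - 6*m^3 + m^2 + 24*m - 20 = (m + 2)*(m^3 - 8*m^2 + 17*m - 10) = (m - 5)*(m + 2)*(m^2 - 3*m + 2) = (m - 5)*(m - 1)*(m + 2)*(m - 2)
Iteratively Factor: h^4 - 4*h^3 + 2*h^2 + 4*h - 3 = (h - 1)*(h^3 - 3*h^2 - h + 3) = (h - 3)*(h - 1)*(h^2 - 1) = (h - 3)*(h - 1)^2*(h + 1)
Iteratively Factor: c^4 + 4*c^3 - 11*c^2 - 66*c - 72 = (c - 4)*(c^3 + 8*c^2 + 21*c + 18) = (c - 4)*(c + 3)*(c^2 + 5*c + 6) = (c - 4)*(c + 3)^2*(c + 2)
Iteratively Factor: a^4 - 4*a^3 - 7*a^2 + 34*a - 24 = (a - 4)*(a^3 - 7*a + 6) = (a - 4)*(a - 2)*(a^2 + 2*a - 3) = (a - 4)*(a - 2)*(a - 1)*(a + 3)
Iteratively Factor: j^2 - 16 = (j - 4)*(j + 4)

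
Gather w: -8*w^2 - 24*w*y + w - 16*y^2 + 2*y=-8*w^2 + w*(1 - 24*y) - 16*y^2 + 2*y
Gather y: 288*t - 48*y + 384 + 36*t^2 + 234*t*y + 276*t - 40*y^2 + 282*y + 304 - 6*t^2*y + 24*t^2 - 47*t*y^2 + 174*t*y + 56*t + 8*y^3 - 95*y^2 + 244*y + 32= 60*t^2 + 620*t + 8*y^3 + y^2*(-47*t - 135) + y*(-6*t^2 + 408*t + 478) + 720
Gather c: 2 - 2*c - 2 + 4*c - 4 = 2*c - 4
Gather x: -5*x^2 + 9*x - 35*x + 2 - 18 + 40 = -5*x^2 - 26*x + 24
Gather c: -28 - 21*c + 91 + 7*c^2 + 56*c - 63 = 7*c^2 + 35*c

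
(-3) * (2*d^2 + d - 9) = -6*d^2 - 3*d + 27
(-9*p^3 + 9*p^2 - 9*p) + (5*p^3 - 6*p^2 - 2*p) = -4*p^3 + 3*p^2 - 11*p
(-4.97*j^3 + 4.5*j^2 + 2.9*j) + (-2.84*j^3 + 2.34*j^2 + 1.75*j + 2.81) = -7.81*j^3 + 6.84*j^2 + 4.65*j + 2.81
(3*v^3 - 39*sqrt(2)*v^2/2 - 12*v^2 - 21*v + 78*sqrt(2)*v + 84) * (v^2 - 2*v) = 3*v^5 - 39*sqrt(2)*v^4/2 - 18*v^4 + 3*v^3 + 117*sqrt(2)*v^3 - 156*sqrt(2)*v^2 + 126*v^2 - 168*v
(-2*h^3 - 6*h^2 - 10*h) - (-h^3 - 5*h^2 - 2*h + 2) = -h^3 - h^2 - 8*h - 2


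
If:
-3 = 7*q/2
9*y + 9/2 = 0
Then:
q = -6/7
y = -1/2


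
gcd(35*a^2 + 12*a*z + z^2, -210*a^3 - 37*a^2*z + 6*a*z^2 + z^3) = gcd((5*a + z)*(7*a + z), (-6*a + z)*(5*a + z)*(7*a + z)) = 35*a^2 + 12*a*z + z^2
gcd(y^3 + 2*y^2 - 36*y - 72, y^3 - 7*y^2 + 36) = y^2 - 4*y - 12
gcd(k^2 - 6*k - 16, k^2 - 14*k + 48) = k - 8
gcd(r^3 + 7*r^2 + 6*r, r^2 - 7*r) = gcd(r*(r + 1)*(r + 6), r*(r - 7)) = r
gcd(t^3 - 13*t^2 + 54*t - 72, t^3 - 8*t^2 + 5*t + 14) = 1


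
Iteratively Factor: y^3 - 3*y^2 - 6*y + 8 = (y + 2)*(y^2 - 5*y + 4) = (y - 4)*(y + 2)*(y - 1)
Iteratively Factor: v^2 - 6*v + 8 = (v - 4)*(v - 2)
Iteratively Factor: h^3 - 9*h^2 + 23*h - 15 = (h - 1)*(h^2 - 8*h + 15) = (h - 5)*(h - 1)*(h - 3)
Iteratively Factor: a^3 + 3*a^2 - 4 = (a + 2)*(a^2 + a - 2) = (a + 2)^2*(a - 1)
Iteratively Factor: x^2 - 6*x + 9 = (x - 3)*(x - 3)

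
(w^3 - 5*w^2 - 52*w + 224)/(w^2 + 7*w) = w - 12 + 32/w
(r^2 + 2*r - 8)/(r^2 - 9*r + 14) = (r + 4)/(r - 7)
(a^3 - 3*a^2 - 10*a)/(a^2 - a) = (a^2 - 3*a - 10)/(a - 1)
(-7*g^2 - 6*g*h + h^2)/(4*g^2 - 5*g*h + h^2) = (-7*g^2 - 6*g*h + h^2)/(4*g^2 - 5*g*h + h^2)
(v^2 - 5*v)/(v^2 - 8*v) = (v - 5)/(v - 8)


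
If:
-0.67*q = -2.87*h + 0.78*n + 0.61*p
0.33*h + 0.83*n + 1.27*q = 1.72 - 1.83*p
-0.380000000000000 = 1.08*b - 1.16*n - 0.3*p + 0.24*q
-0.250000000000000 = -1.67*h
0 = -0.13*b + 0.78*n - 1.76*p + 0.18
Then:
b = -3.12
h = 0.15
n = -1.81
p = -0.47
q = 3.17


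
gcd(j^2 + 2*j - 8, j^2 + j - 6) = j - 2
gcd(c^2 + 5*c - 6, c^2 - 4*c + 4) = 1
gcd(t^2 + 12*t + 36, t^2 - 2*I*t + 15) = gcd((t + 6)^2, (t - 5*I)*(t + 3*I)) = 1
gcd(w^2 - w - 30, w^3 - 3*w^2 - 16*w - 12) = w - 6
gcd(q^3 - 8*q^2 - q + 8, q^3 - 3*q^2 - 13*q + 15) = q - 1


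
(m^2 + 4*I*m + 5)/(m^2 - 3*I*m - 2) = (m + 5*I)/(m - 2*I)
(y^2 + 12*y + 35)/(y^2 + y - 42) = (y + 5)/(y - 6)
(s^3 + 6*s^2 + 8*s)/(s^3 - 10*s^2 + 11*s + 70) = s*(s + 4)/(s^2 - 12*s + 35)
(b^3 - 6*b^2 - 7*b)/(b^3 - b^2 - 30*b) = (-b^2 + 6*b + 7)/(-b^2 + b + 30)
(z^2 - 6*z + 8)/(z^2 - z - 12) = (z - 2)/(z + 3)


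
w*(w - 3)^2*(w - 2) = w^4 - 8*w^3 + 21*w^2 - 18*w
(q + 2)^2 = q^2 + 4*q + 4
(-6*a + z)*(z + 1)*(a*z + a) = -6*a^2*z^2 - 12*a^2*z - 6*a^2 + a*z^3 + 2*a*z^2 + a*z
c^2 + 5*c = c*(c + 5)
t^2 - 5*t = t*(t - 5)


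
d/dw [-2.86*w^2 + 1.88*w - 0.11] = 1.88 - 5.72*w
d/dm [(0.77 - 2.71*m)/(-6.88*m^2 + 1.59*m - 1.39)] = (-18.6448*m^2 + 10.5952*m + 2.5426)/(47.3344*m^4 - 21.8784*m^3 + 21.6545*m^2 - 4.4202*m + 1.9321)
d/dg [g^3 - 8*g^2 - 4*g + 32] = 3*g^2 - 16*g - 4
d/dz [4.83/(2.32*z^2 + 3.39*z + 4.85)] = (-22.4112*z - 16.3737)/(2.32*z^2 + 3.39*z + 4.85)^2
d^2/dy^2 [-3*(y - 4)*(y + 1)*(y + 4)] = -18*y - 6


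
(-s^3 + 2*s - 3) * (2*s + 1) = -2*s^4 - s^3 + 4*s^2 - 4*s - 3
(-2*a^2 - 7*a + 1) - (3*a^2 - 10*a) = -5*a^2 + 3*a + 1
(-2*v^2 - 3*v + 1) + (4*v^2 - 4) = 2*v^2 - 3*v - 3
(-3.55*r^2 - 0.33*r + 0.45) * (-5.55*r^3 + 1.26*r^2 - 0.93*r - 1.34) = 19.7025*r^5 - 2.6415*r^4 + 0.3882*r^3 + 5.6309*r^2 + 0.0237*r - 0.603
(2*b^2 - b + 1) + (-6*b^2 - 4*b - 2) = -4*b^2 - 5*b - 1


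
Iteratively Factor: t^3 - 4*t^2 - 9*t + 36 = (t - 3)*(t^2 - t - 12) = (t - 3)*(t + 3)*(t - 4)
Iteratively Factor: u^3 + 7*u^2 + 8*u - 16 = (u - 1)*(u^2 + 8*u + 16) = (u - 1)*(u + 4)*(u + 4)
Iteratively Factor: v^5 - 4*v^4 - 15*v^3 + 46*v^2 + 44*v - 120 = (v - 2)*(v^4 - 2*v^3 - 19*v^2 + 8*v + 60) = (v - 5)*(v - 2)*(v^3 + 3*v^2 - 4*v - 12) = (v - 5)*(v - 2)^2*(v^2 + 5*v + 6) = (v - 5)*(v - 2)^2*(v + 3)*(v + 2)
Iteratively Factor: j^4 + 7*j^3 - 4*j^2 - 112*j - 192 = (j + 4)*(j^3 + 3*j^2 - 16*j - 48) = (j + 4)^2*(j^2 - j - 12) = (j - 4)*(j + 4)^2*(j + 3)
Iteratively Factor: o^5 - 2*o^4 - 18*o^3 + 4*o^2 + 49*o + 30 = (o + 1)*(o^4 - 3*o^3 - 15*o^2 + 19*o + 30) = (o + 1)*(o + 3)*(o^3 - 6*o^2 + 3*o + 10) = (o - 2)*(o + 1)*(o + 3)*(o^2 - 4*o - 5) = (o - 5)*(o - 2)*(o + 1)*(o + 3)*(o + 1)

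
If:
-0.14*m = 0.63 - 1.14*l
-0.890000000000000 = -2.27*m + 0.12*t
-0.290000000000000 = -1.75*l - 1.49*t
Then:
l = 0.60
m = 0.37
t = -0.51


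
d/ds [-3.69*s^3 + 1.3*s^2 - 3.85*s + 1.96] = -11.07*s^2 + 2.6*s - 3.85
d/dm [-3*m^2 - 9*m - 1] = -6*m - 9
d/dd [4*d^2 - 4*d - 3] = 8*d - 4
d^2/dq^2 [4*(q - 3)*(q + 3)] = 8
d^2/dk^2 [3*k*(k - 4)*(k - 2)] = 18*k - 36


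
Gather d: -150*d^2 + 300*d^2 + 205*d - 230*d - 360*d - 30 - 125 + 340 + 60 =150*d^2 - 385*d + 245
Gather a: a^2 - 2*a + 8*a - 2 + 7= a^2 + 6*a + 5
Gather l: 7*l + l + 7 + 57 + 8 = 8*l + 72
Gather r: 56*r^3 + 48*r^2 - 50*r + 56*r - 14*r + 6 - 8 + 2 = 56*r^3 + 48*r^2 - 8*r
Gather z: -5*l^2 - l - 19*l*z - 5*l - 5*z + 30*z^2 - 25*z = -5*l^2 - 6*l + 30*z^2 + z*(-19*l - 30)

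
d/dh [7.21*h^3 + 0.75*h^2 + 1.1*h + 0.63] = 21.63*h^2 + 1.5*h + 1.1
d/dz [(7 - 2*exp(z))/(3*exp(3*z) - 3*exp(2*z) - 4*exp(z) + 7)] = (12*exp(3*z) - 69*exp(2*z) + 42*exp(z) + 14)*exp(z)/(9*exp(6*z) - 18*exp(5*z) - 15*exp(4*z) + 66*exp(3*z) - 26*exp(2*z) - 56*exp(z) + 49)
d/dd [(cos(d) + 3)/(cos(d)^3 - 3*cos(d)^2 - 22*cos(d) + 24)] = (-33*cos(d)/2 + 3*cos(2*d) + cos(3*d)/2 - 87)*sin(d)/(cos(d)^3 - 3*cos(d)^2 - 22*cos(d) + 24)^2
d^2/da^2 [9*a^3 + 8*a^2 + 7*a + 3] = 54*a + 16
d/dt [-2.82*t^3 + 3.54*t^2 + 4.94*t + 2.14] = -8.46*t^2 + 7.08*t + 4.94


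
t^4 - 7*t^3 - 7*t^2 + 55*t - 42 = (t - 7)*(t - 2)*(t - 1)*(t + 3)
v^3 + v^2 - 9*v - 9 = (v - 3)*(v + 1)*(v + 3)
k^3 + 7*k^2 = k^2*(k + 7)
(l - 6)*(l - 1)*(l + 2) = l^3 - 5*l^2 - 8*l + 12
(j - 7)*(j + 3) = j^2 - 4*j - 21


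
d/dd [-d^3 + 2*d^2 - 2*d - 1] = -3*d^2 + 4*d - 2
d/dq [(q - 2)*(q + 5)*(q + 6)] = 3*q^2 + 18*q + 8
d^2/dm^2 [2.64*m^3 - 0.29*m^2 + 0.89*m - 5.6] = 15.84*m - 0.58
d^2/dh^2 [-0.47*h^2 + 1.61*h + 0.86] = -0.940000000000000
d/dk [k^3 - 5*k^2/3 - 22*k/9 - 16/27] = 3*k^2 - 10*k/3 - 22/9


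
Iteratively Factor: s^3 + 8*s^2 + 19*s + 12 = (s + 1)*(s^2 + 7*s + 12) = (s + 1)*(s + 4)*(s + 3)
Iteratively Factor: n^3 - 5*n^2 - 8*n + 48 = (n - 4)*(n^2 - n - 12) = (n - 4)^2*(n + 3)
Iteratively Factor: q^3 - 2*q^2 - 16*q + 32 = (q - 4)*(q^2 + 2*q - 8) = (q - 4)*(q - 2)*(q + 4)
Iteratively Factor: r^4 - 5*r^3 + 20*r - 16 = (r - 2)*(r^3 - 3*r^2 - 6*r + 8) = (r - 4)*(r - 2)*(r^2 + r - 2) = (r - 4)*(r - 2)*(r + 2)*(r - 1)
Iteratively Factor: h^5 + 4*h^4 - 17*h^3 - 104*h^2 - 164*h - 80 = (h + 2)*(h^4 + 2*h^3 - 21*h^2 - 62*h - 40) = (h - 5)*(h + 2)*(h^3 + 7*h^2 + 14*h + 8) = (h - 5)*(h + 2)^2*(h^2 + 5*h + 4) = (h - 5)*(h + 2)^2*(h + 4)*(h + 1)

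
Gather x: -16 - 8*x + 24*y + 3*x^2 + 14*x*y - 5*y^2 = 3*x^2 + x*(14*y - 8) - 5*y^2 + 24*y - 16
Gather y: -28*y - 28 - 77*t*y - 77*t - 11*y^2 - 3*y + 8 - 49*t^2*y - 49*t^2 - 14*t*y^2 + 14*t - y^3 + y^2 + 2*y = -49*t^2 - 63*t - y^3 + y^2*(-14*t - 10) + y*(-49*t^2 - 77*t - 29) - 20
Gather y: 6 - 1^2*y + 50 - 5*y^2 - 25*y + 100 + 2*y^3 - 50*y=2*y^3 - 5*y^2 - 76*y + 156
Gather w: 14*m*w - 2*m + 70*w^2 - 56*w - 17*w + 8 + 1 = -2*m + 70*w^2 + w*(14*m - 73) + 9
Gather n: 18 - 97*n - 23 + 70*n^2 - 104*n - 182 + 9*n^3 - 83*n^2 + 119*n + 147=9*n^3 - 13*n^2 - 82*n - 40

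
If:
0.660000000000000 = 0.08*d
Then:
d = 8.25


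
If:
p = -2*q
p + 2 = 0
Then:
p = -2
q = 1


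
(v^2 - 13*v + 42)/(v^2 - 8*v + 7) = (v - 6)/(v - 1)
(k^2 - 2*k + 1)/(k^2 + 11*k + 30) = (k^2 - 2*k + 1)/(k^2 + 11*k + 30)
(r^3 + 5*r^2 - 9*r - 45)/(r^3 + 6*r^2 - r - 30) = (r - 3)/(r - 2)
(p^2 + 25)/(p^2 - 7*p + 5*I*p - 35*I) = (p - 5*I)/(p - 7)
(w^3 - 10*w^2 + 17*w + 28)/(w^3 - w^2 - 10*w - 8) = (w - 7)/(w + 2)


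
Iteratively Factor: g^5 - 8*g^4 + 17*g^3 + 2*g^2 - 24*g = (g - 3)*(g^4 - 5*g^3 + 2*g^2 + 8*g) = (g - 3)*(g + 1)*(g^3 - 6*g^2 + 8*g) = (g - 3)*(g - 2)*(g + 1)*(g^2 - 4*g) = g*(g - 3)*(g - 2)*(g + 1)*(g - 4)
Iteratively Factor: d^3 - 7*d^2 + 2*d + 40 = (d - 4)*(d^2 - 3*d - 10) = (d - 4)*(d + 2)*(d - 5)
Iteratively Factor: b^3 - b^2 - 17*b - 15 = (b - 5)*(b^2 + 4*b + 3) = (b - 5)*(b + 1)*(b + 3)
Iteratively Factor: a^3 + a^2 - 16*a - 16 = (a + 1)*(a^2 - 16) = (a - 4)*(a + 1)*(a + 4)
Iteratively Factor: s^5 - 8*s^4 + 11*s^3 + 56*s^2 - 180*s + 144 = (s + 3)*(s^4 - 11*s^3 + 44*s^2 - 76*s + 48) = (s - 4)*(s + 3)*(s^3 - 7*s^2 + 16*s - 12) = (s - 4)*(s - 2)*(s + 3)*(s^2 - 5*s + 6) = (s - 4)*(s - 2)^2*(s + 3)*(s - 3)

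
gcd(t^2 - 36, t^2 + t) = 1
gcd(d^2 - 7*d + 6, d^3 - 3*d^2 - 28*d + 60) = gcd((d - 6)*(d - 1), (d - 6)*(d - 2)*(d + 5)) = d - 6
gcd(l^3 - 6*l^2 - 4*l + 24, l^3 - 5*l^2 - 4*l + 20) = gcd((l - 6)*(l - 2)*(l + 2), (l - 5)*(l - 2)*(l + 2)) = l^2 - 4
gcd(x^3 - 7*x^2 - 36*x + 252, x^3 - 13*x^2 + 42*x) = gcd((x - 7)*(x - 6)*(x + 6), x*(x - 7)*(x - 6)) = x^2 - 13*x + 42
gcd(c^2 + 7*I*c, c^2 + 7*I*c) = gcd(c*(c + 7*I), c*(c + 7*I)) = c^2 + 7*I*c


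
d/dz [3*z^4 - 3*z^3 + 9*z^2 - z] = 12*z^3 - 9*z^2 + 18*z - 1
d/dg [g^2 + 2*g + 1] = 2*g + 2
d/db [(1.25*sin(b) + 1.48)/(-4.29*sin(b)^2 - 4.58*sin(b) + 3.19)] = (5.3625*sin(b)^2 + 12.6984*sin(b) + 10.7659)*cos(b)/(18.4041*sin(b)^4 + 39.2964*sin(b)^3 - 6.3938*sin(b)^2 - 29.2204*sin(b) + 10.1761)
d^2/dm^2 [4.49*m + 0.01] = 0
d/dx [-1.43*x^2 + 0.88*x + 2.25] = 0.88 - 2.86*x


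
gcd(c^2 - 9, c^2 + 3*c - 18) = c - 3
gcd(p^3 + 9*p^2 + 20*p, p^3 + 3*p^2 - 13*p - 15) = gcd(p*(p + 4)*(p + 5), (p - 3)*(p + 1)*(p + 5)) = p + 5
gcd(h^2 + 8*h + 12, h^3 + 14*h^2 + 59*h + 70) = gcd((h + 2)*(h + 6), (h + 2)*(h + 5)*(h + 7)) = h + 2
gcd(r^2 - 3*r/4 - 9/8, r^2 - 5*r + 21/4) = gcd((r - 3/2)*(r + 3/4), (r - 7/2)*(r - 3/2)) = r - 3/2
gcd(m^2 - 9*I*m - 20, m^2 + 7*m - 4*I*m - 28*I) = m - 4*I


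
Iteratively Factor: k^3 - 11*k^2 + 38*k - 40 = (k - 2)*(k^2 - 9*k + 20) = (k - 4)*(k - 2)*(k - 5)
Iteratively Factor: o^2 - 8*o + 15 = (o - 5)*(o - 3)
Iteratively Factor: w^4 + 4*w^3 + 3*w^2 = (w)*(w^3 + 4*w^2 + 3*w) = w*(w + 3)*(w^2 + w) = w^2*(w + 3)*(w + 1)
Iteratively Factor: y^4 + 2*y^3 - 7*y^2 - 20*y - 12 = (y - 3)*(y^3 + 5*y^2 + 8*y + 4) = (y - 3)*(y + 1)*(y^2 + 4*y + 4) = (y - 3)*(y + 1)*(y + 2)*(y + 2)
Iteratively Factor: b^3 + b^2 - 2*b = (b - 1)*(b^2 + 2*b) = b*(b - 1)*(b + 2)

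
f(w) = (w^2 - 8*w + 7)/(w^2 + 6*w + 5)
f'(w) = (-2*w - 6)*(w^2 - 8*w + 7)/(w^2 + 6*w + 5)^2 + (2*w - 8)/(w^2 + 6*w + 5)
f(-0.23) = 2.42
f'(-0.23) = -5.96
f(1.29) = -0.11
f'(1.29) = -0.31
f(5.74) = -0.08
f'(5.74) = 0.07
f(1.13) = -0.06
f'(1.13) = -0.40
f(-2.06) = -8.90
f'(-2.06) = -1.48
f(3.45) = -0.23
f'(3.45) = 0.05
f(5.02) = -0.13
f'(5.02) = 0.07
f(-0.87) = 27.41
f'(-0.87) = -235.63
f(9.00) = 0.11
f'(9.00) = 0.05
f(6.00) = -0.06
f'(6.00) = 0.07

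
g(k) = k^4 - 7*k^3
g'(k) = 4*k^3 - 21*k^2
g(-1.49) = 28.08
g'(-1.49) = -59.85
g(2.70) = -84.64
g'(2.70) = -74.36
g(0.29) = -0.16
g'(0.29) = -1.67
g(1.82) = -31.23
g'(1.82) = -45.45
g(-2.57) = 162.45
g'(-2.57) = -206.60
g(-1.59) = 34.53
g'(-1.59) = -69.17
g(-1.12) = 11.41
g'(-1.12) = -31.96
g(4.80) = -243.30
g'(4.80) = -41.47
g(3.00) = -108.00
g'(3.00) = -81.00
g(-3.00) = 270.00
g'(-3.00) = -297.00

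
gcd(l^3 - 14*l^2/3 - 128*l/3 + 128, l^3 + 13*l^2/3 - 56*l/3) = l - 8/3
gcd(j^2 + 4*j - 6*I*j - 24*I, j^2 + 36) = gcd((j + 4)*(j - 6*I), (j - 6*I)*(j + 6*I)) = j - 6*I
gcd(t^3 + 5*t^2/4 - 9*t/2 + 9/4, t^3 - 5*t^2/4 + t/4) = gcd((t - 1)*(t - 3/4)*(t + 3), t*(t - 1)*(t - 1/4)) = t - 1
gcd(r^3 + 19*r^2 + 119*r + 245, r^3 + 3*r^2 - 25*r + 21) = r + 7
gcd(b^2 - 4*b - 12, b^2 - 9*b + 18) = b - 6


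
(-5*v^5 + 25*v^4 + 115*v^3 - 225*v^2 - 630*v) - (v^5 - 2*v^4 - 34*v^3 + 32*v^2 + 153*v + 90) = -6*v^5 + 27*v^4 + 149*v^3 - 257*v^2 - 783*v - 90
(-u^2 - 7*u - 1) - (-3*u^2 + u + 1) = 2*u^2 - 8*u - 2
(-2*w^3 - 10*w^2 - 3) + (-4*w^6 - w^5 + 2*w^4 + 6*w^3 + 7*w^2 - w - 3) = -4*w^6 - w^5 + 2*w^4 + 4*w^3 - 3*w^2 - w - 6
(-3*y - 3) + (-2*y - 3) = -5*y - 6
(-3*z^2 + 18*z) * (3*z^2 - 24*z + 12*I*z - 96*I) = -9*z^4 + 126*z^3 - 36*I*z^3 - 432*z^2 + 504*I*z^2 - 1728*I*z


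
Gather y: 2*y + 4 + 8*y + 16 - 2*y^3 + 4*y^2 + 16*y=-2*y^3 + 4*y^2 + 26*y + 20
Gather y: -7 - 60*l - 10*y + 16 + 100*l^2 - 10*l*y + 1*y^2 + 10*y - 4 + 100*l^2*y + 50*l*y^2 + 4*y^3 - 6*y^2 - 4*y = 100*l^2 - 60*l + 4*y^3 + y^2*(50*l - 5) + y*(100*l^2 - 10*l - 4) + 5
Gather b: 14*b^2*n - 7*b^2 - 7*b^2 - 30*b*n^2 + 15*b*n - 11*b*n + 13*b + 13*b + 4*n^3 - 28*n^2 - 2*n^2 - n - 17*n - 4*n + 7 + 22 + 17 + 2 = b^2*(14*n - 14) + b*(-30*n^2 + 4*n + 26) + 4*n^3 - 30*n^2 - 22*n + 48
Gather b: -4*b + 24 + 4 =28 - 4*b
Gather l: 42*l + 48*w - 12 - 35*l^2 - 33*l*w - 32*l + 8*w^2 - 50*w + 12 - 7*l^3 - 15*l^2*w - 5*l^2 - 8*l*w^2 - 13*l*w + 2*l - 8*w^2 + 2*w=-7*l^3 + l^2*(-15*w - 40) + l*(-8*w^2 - 46*w + 12)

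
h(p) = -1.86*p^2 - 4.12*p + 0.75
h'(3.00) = -15.28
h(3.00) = -28.35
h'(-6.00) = 18.20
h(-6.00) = -41.49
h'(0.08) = -4.42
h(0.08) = 0.41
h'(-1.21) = 0.38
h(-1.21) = 3.01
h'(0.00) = -4.12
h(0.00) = 0.75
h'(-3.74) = 9.79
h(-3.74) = -9.86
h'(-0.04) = -3.97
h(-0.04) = 0.91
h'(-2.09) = 3.65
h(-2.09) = 1.24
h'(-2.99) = 7.00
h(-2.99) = -3.56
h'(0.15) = -4.68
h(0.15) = 0.09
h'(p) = -3.72*p - 4.12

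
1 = 1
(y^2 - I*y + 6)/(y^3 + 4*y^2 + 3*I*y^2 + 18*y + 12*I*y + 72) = (y + 2*I)/(y^2 + y*(4 + 6*I) + 24*I)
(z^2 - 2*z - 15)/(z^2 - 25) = (z + 3)/(z + 5)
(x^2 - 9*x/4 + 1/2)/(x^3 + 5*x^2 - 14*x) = (x - 1/4)/(x*(x + 7))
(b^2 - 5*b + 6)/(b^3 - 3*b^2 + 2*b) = (b - 3)/(b*(b - 1))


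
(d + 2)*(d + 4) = d^2 + 6*d + 8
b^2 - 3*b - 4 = (b - 4)*(b + 1)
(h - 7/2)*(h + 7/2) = h^2 - 49/4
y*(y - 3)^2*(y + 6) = y^4 - 27*y^2 + 54*y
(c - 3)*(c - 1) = c^2 - 4*c + 3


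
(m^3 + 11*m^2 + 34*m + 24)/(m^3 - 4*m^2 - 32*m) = (m^2 + 7*m + 6)/(m*(m - 8))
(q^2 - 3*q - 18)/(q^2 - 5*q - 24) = (q - 6)/(q - 8)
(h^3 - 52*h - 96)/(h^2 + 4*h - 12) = (h^2 - 6*h - 16)/(h - 2)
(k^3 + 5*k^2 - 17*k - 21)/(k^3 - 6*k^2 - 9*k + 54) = (k^2 + 8*k + 7)/(k^2 - 3*k - 18)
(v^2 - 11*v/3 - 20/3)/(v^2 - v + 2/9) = 3*(3*v^2 - 11*v - 20)/(9*v^2 - 9*v + 2)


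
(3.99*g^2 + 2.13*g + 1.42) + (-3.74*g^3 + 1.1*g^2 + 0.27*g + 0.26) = -3.74*g^3 + 5.09*g^2 + 2.4*g + 1.68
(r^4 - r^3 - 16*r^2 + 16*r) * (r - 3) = r^5 - 4*r^4 - 13*r^3 + 64*r^2 - 48*r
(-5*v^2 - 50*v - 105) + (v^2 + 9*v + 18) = -4*v^2 - 41*v - 87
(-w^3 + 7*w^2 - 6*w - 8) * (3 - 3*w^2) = 3*w^5 - 21*w^4 + 15*w^3 + 45*w^2 - 18*w - 24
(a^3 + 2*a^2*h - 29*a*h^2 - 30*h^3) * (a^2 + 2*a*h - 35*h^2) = a^5 + 4*a^4*h - 60*a^3*h^2 - 158*a^2*h^3 + 955*a*h^4 + 1050*h^5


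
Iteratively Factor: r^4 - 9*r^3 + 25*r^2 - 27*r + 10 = (r - 1)*(r^3 - 8*r^2 + 17*r - 10) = (r - 5)*(r - 1)*(r^2 - 3*r + 2) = (r - 5)*(r - 1)^2*(r - 2)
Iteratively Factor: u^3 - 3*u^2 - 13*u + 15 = (u - 1)*(u^2 - 2*u - 15) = (u - 1)*(u + 3)*(u - 5)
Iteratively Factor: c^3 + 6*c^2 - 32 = (c + 4)*(c^2 + 2*c - 8) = (c + 4)^2*(c - 2)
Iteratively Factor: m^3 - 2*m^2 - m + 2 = (m - 1)*(m^2 - m - 2) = (m - 1)*(m + 1)*(m - 2)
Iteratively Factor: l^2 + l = (l + 1)*(l)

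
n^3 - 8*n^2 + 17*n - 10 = (n - 5)*(n - 2)*(n - 1)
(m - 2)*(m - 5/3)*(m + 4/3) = m^3 - 7*m^2/3 - 14*m/9 + 40/9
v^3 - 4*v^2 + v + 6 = (v - 3)*(v - 2)*(v + 1)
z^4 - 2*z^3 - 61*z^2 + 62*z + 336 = (z - 8)*(z - 3)*(z + 2)*(z + 7)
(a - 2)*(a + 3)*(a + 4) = a^3 + 5*a^2 - 2*a - 24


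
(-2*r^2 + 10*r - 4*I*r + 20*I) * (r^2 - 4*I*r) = -2*r^4 + 10*r^3 + 4*I*r^3 - 16*r^2 - 20*I*r^2 + 80*r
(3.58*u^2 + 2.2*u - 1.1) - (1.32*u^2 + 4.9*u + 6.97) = 2.26*u^2 - 2.7*u - 8.07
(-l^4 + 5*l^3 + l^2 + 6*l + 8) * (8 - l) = l^5 - 13*l^4 + 39*l^3 + 2*l^2 + 40*l + 64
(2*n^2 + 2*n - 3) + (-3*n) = 2*n^2 - n - 3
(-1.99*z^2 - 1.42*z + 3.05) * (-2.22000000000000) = 4.4178*z^2 + 3.1524*z - 6.771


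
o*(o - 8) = o^2 - 8*o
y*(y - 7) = y^2 - 7*y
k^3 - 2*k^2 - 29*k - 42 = (k - 7)*(k + 2)*(k + 3)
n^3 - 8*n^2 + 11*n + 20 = (n - 5)*(n - 4)*(n + 1)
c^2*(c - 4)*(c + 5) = c^4 + c^3 - 20*c^2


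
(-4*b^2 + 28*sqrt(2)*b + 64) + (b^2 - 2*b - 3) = -3*b^2 - 2*b + 28*sqrt(2)*b + 61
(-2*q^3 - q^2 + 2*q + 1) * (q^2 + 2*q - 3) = -2*q^5 - 5*q^4 + 6*q^3 + 8*q^2 - 4*q - 3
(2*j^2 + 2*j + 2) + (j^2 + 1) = 3*j^2 + 2*j + 3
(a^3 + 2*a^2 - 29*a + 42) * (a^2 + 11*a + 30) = a^5 + 13*a^4 + 23*a^3 - 217*a^2 - 408*a + 1260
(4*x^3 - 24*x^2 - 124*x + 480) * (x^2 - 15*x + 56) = 4*x^5 - 84*x^4 + 460*x^3 + 996*x^2 - 14144*x + 26880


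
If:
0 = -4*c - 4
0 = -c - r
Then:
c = -1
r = 1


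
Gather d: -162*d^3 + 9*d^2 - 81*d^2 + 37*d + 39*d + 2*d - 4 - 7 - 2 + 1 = -162*d^3 - 72*d^2 + 78*d - 12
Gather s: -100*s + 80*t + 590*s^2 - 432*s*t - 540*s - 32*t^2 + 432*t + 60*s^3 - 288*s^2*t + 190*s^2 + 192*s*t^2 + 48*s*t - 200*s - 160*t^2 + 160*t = 60*s^3 + s^2*(780 - 288*t) + s*(192*t^2 - 384*t - 840) - 192*t^2 + 672*t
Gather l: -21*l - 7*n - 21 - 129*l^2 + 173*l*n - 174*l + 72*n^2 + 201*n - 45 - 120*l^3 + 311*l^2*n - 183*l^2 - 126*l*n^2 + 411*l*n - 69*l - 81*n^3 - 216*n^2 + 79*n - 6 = -120*l^3 + l^2*(311*n - 312) + l*(-126*n^2 + 584*n - 264) - 81*n^3 - 144*n^2 + 273*n - 72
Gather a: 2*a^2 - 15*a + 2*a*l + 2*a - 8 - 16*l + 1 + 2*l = 2*a^2 + a*(2*l - 13) - 14*l - 7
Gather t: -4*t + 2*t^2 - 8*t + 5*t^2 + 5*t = 7*t^2 - 7*t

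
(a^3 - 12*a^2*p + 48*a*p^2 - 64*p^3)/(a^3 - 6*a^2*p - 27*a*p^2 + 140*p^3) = (-a^2 + 8*a*p - 16*p^2)/(-a^2 + 2*a*p + 35*p^2)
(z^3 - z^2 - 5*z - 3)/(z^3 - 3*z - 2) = (z - 3)/(z - 2)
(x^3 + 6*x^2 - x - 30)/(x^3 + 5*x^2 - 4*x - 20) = (x + 3)/(x + 2)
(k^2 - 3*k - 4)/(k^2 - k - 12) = (k + 1)/(k + 3)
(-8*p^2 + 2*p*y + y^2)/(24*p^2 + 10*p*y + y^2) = (-2*p + y)/(6*p + y)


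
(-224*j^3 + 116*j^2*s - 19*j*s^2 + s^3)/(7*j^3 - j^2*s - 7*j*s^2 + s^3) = (32*j^2 - 12*j*s + s^2)/(-j^2 + s^2)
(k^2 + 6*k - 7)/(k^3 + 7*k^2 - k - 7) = 1/(k + 1)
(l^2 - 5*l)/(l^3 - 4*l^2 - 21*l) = (5 - l)/(-l^2 + 4*l + 21)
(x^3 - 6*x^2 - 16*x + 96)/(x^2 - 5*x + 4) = (x^2 - 2*x - 24)/(x - 1)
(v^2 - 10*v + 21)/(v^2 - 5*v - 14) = (v - 3)/(v + 2)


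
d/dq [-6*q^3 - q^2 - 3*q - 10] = -18*q^2 - 2*q - 3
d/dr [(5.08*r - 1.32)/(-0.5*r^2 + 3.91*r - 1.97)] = (2.54*r^2 - 1.32*r - 4.8464)/(0.25*r^4 - 3.91*r^3 + 17.2581*r^2 - 15.4054*r + 3.8809)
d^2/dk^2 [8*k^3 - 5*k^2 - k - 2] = 48*k - 10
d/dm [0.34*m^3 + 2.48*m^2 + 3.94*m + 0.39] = 1.02*m^2 + 4.96*m + 3.94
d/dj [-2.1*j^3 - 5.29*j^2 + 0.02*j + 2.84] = -6.3*j^2 - 10.58*j + 0.02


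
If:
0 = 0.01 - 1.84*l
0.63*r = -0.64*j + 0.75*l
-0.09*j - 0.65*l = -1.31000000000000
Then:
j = 14.52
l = 0.01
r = -14.74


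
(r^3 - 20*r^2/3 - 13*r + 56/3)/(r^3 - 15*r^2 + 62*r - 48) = (r + 7/3)/(r - 6)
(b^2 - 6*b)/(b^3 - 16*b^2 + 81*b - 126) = b/(b^2 - 10*b + 21)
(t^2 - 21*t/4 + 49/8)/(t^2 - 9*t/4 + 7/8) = (2*t - 7)/(2*t - 1)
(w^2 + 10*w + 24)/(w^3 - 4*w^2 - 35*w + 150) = (w + 4)/(w^2 - 10*w + 25)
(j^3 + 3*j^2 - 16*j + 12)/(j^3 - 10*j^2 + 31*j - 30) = (j^2 + 5*j - 6)/(j^2 - 8*j + 15)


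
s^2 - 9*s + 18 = (s - 6)*(s - 3)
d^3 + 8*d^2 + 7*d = d*(d + 1)*(d + 7)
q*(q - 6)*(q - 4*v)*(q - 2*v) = q^4 - 6*q^3*v - 6*q^3 + 8*q^2*v^2 + 36*q^2*v - 48*q*v^2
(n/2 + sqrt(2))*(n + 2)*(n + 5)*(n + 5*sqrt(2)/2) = n^4/2 + 9*sqrt(2)*n^3/4 + 7*n^3/2 + 10*n^2 + 63*sqrt(2)*n^2/4 + 45*sqrt(2)*n/2 + 35*n + 50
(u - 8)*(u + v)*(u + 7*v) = u^3 + 8*u^2*v - 8*u^2 + 7*u*v^2 - 64*u*v - 56*v^2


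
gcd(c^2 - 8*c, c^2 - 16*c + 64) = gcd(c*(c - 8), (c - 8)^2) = c - 8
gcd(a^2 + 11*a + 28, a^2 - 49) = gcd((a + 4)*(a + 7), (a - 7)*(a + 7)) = a + 7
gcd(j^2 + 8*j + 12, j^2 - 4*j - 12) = j + 2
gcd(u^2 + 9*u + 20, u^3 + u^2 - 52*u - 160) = u^2 + 9*u + 20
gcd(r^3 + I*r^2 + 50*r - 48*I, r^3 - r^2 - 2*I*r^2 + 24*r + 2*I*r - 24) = r - 6*I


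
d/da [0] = 0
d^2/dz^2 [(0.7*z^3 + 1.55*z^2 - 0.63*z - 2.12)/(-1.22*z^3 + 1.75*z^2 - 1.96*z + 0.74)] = (-7.60304*z^6 + 15.669192*z^5 + 44.449236*z^4 - 105.362362*z^3 + 94.331412*z^2 - 39.341004*z + 10.927528)/(1.815848*z^9 - 7.8141*z^8 + 19.960542*z^7 - 33.771223*z^6 + 41.547156*z^5 - 37.584078*z^4 + 24.762952*z^3 - 11.403252*z^2 + 3.219888*z - 0.405224)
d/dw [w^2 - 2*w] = 2*w - 2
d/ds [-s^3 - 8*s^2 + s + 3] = -3*s^2 - 16*s + 1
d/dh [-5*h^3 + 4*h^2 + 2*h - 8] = -15*h^2 + 8*h + 2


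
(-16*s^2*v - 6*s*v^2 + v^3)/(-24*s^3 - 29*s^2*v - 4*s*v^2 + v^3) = v*(2*s + v)/(3*s^2 + 4*s*v + v^2)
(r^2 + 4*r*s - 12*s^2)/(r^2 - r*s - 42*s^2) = (r - 2*s)/(r - 7*s)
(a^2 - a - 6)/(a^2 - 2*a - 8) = (a - 3)/(a - 4)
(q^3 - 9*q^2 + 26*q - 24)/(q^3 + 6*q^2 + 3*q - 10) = (q^3 - 9*q^2 + 26*q - 24)/(q^3 + 6*q^2 + 3*q - 10)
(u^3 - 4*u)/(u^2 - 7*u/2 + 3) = 2*u*(u + 2)/(2*u - 3)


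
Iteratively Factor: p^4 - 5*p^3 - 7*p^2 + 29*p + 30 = (p - 3)*(p^3 - 2*p^2 - 13*p - 10) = (p - 3)*(p + 2)*(p^2 - 4*p - 5) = (p - 5)*(p - 3)*(p + 2)*(p + 1)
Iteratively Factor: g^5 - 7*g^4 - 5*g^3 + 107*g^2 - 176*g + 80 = (g - 5)*(g^4 - 2*g^3 - 15*g^2 + 32*g - 16) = (g - 5)*(g - 1)*(g^3 - g^2 - 16*g + 16) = (g - 5)*(g - 4)*(g - 1)*(g^2 + 3*g - 4) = (g - 5)*(g - 4)*(g - 1)*(g + 4)*(g - 1)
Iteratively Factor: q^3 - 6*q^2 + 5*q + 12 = (q - 3)*(q^2 - 3*q - 4) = (q - 3)*(q + 1)*(q - 4)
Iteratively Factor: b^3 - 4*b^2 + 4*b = (b - 2)*(b^2 - 2*b) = b*(b - 2)*(b - 2)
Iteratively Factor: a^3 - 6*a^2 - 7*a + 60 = (a - 5)*(a^2 - a - 12) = (a - 5)*(a + 3)*(a - 4)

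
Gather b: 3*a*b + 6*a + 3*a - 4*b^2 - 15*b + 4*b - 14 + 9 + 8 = 9*a - 4*b^2 + b*(3*a - 11) + 3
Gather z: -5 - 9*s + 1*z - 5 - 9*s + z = -18*s + 2*z - 10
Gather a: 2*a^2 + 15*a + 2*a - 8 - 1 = 2*a^2 + 17*a - 9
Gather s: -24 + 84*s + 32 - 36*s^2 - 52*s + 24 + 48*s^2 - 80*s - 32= 12*s^2 - 48*s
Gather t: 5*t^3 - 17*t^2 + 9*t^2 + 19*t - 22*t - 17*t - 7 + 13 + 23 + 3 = 5*t^3 - 8*t^2 - 20*t + 32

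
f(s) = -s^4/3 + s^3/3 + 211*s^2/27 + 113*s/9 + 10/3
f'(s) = -4*s^3/3 + s^2 + 422*s/27 + 113/9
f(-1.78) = 0.52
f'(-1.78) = -4.58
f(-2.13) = 1.96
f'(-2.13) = -3.31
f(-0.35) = -0.12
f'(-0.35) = 7.26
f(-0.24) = 0.76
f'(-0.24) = 8.88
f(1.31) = 32.96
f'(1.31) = 31.75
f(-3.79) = -18.92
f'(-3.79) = 40.27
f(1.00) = 23.70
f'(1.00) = 27.85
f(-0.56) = -1.34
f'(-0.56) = 4.35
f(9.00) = -1194.67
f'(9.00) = -737.78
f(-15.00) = -16426.67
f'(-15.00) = 4503.11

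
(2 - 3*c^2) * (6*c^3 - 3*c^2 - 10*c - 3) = -18*c^5 + 9*c^4 + 42*c^3 + 3*c^2 - 20*c - 6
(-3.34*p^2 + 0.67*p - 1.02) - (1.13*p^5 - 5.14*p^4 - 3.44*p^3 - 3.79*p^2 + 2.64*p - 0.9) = -1.13*p^5 + 5.14*p^4 + 3.44*p^3 + 0.45*p^2 - 1.97*p - 0.12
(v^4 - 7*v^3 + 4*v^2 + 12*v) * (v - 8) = v^5 - 15*v^4 + 60*v^3 - 20*v^2 - 96*v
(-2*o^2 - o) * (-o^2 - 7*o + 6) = 2*o^4 + 15*o^3 - 5*o^2 - 6*o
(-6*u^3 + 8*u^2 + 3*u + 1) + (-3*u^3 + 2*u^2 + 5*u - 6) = -9*u^3 + 10*u^2 + 8*u - 5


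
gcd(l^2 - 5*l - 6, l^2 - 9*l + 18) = l - 6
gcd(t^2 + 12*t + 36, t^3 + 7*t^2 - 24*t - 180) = t^2 + 12*t + 36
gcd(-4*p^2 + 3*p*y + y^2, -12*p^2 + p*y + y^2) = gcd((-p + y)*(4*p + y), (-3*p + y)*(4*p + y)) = 4*p + y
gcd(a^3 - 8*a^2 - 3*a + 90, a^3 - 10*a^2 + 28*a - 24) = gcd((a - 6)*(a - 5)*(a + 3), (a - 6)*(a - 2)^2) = a - 6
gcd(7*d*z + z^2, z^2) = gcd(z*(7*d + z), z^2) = z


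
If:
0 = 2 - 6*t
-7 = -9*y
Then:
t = 1/3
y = 7/9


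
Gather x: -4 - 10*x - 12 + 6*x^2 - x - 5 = 6*x^2 - 11*x - 21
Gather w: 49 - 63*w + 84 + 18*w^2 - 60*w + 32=18*w^2 - 123*w + 165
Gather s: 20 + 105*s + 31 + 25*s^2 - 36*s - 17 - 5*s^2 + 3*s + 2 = 20*s^2 + 72*s + 36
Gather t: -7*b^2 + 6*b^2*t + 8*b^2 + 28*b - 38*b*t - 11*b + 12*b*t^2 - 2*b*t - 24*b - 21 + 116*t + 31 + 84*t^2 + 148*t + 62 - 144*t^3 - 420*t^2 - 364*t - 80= b^2 - 7*b - 144*t^3 + t^2*(12*b - 336) + t*(6*b^2 - 40*b - 100) - 8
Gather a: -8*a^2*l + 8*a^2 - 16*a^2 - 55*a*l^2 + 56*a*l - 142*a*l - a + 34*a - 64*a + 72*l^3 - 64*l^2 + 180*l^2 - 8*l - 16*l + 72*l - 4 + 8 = a^2*(-8*l - 8) + a*(-55*l^2 - 86*l - 31) + 72*l^3 + 116*l^2 + 48*l + 4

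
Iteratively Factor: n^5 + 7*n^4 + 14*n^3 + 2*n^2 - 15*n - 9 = (n + 3)*(n^4 + 4*n^3 + 2*n^2 - 4*n - 3) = (n + 1)*(n + 3)*(n^3 + 3*n^2 - n - 3) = (n - 1)*(n + 1)*(n + 3)*(n^2 + 4*n + 3) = (n - 1)*(n + 1)^2*(n + 3)*(n + 3)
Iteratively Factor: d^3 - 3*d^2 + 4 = (d + 1)*(d^2 - 4*d + 4) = (d - 2)*(d + 1)*(d - 2)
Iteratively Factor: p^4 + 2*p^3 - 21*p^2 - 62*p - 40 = (p - 5)*(p^3 + 7*p^2 + 14*p + 8) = (p - 5)*(p + 2)*(p^2 + 5*p + 4) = (p - 5)*(p + 2)*(p + 4)*(p + 1)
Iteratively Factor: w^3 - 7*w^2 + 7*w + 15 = (w - 3)*(w^2 - 4*w - 5) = (w - 3)*(w + 1)*(w - 5)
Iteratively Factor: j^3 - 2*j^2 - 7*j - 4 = (j - 4)*(j^2 + 2*j + 1) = (j - 4)*(j + 1)*(j + 1)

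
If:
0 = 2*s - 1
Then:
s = 1/2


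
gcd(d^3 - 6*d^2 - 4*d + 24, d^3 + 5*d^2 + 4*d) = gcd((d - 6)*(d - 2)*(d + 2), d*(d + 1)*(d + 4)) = 1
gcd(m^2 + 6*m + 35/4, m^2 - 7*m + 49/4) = 1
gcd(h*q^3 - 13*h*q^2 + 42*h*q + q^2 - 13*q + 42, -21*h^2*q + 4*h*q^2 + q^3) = 1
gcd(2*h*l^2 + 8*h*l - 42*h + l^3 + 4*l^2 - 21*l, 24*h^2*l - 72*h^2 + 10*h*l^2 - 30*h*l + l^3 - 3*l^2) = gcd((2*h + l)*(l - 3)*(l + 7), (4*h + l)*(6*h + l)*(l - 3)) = l - 3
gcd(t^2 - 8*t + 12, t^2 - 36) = t - 6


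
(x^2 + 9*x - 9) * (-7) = -7*x^2 - 63*x + 63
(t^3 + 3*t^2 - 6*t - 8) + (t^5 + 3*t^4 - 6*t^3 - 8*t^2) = t^5 + 3*t^4 - 5*t^3 - 5*t^2 - 6*t - 8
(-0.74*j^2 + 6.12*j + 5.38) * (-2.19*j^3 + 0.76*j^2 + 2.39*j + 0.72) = 1.6206*j^5 - 13.9652*j^4 - 8.8996*j^3 + 18.1828*j^2 + 17.2646*j + 3.8736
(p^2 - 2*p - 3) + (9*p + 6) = p^2 + 7*p + 3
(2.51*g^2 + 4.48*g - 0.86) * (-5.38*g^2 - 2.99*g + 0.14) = -13.5038*g^4 - 31.6073*g^3 - 8.417*g^2 + 3.1986*g - 0.1204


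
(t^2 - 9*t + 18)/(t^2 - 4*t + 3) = (t - 6)/(t - 1)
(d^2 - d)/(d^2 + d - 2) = d/(d + 2)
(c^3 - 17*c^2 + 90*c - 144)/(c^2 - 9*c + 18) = c - 8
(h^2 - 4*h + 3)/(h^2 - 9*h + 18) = (h - 1)/(h - 6)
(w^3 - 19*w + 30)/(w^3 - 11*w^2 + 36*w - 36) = (w + 5)/(w - 6)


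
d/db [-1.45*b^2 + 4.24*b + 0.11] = 4.24 - 2.9*b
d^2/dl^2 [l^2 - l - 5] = 2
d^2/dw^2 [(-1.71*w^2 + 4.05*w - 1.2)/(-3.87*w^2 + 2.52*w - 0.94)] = (-2.8421709430404e-14*w^4 - 87.959682*w^3 + 70.509852*w^2 + 18.18126*w - 9.655128)/(57.960603*w^6 - 113.225364*w^5 + 115.963002*w^4 - 71.006544*w^3 + 28.166724*w^2 - 6.680016*w + 0.830584)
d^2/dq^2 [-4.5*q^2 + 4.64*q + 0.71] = -9.00000000000000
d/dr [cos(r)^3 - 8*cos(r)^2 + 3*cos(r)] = (-3*cos(r)^2 + 16*cos(r) - 3)*sin(r)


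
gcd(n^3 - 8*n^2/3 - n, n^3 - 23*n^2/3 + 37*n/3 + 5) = n^2 - 8*n/3 - 1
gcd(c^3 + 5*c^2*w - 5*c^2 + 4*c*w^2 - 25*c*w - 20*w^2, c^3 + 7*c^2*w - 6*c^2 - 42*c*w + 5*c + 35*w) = c - 5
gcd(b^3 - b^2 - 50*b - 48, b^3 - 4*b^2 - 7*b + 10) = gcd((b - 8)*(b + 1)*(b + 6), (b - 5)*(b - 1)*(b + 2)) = 1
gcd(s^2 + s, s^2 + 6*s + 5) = s + 1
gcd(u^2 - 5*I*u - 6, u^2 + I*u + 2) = 1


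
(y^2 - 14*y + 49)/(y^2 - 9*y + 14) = (y - 7)/(y - 2)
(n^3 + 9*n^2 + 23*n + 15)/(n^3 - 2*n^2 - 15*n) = (n^2 + 6*n + 5)/(n*(n - 5))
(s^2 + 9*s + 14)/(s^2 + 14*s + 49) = (s + 2)/(s + 7)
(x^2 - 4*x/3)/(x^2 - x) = (x - 4/3)/(x - 1)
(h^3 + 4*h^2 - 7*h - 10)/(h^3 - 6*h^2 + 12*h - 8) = (h^2 + 6*h + 5)/(h^2 - 4*h + 4)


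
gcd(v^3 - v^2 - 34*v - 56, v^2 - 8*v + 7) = v - 7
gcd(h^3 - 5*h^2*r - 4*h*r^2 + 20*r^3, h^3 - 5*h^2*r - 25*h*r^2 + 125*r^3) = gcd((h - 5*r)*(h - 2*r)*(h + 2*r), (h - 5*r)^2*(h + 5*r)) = -h + 5*r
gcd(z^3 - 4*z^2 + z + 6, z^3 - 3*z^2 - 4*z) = z + 1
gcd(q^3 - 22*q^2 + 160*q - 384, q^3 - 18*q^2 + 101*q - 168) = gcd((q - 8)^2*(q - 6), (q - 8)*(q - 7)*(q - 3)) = q - 8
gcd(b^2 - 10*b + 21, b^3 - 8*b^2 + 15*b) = b - 3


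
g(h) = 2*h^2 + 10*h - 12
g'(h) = 4*h + 10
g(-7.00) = 16.00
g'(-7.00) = -18.00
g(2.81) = 31.89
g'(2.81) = 21.24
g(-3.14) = -23.68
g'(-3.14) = -2.56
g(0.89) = -1.52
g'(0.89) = 13.56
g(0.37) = -8.03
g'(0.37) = 11.48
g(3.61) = 50.16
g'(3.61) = 24.44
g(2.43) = 24.11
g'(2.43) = 19.72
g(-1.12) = -20.69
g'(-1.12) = 5.52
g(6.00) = 120.00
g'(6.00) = 34.00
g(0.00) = -12.00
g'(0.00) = 10.00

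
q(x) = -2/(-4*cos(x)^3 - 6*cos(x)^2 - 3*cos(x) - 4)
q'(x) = -2*(-12*sin(x)*cos(x)^2 - 12*sin(x)*cos(x) - 3*sin(x))/(-4*cos(x)^3 - 6*cos(x)^2 - 3*cos(x) - 4)^2 = 6*(2*cos(x) + 1)^2*sin(x)/(6*cos(x) + 3*cos(2*x) + cos(3*x) + 7)^2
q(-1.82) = 0.56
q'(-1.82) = -0.12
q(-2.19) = 0.57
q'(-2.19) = -0.01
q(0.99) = 0.25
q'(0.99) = 0.34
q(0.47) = 0.14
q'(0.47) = 0.10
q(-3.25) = 0.66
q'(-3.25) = 0.07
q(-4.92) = 0.41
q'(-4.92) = 0.49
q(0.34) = 0.13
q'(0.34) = 0.07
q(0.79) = 0.19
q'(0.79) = 0.23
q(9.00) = 0.62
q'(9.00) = 0.16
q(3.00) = 0.66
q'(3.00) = 0.09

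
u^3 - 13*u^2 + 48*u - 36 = (u - 6)^2*(u - 1)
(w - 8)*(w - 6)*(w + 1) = w^3 - 13*w^2 + 34*w + 48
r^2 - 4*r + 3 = (r - 3)*(r - 1)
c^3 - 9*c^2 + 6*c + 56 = (c - 7)*(c - 4)*(c + 2)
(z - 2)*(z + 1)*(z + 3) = z^3 + 2*z^2 - 5*z - 6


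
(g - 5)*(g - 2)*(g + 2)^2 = g^4 - 3*g^3 - 14*g^2 + 12*g + 40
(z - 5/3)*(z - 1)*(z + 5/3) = z^3 - z^2 - 25*z/9 + 25/9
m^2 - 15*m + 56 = (m - 8)*(m - 7)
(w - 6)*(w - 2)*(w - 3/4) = w^3 - 35*w^2/4 + 18*w - 9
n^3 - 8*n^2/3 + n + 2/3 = (n - 2)*(n - 1)*(n + 1/3)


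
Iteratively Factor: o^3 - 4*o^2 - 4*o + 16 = (o + 2)*(o^2 - 6*o + 8) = (o - 4)*(o + 2)*(o - 2)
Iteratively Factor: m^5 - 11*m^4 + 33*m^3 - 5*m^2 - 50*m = (m)*(m^4 - 11*m^3 + 33*m^2 - 5*m - 50) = m*(m - 5)*(m^3 - 6*m^2 + 3*m + 10) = m*(m - 5)^2*(m^2 - m - 2) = m*(m - 5)^2*(m - 2)*(m + 1)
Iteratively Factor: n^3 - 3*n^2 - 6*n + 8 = (n - 4)*(n^2 + n - 2) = (n - 4)*(n + 2)*(n - 1)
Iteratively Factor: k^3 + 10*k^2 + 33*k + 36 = (k + 3)*(k^2 + 7*k + 12) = (k + 3)^2*(k + 4)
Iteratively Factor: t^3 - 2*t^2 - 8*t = (t + 2)*(t^2 - 4*t) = t*(t + 2)*(t - 4)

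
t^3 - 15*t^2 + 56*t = t*(t - 8)*(t - 7)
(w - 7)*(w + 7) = w^2 - 49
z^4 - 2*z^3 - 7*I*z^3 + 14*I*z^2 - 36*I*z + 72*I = (z - 2)*(z - 6*I)*(z - 3*I)*(z + 2*I)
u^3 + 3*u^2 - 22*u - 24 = (u - 4)*(u + 1)*(u + 6)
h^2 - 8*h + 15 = (h - 5)*(h - 3)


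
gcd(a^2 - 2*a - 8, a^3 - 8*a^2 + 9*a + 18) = 1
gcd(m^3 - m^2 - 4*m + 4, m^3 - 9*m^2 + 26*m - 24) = m - 2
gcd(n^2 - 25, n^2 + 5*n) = n + 5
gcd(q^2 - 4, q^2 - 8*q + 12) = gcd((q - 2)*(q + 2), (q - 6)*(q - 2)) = q - 2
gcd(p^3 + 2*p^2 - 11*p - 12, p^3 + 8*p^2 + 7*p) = p + 1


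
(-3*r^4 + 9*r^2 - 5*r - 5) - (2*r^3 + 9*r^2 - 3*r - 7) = -3*r^4 - 2*r^3 - 2*r + 2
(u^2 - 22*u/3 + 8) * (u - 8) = u^3 - 46*u^2/3 + 200*u/3 - 64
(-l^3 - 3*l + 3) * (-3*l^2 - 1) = 3*l^5 + 10*l^3 - 9*l^2 + 3*l - 3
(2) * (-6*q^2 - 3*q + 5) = -12*q^2 - 6*q + 10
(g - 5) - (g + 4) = -9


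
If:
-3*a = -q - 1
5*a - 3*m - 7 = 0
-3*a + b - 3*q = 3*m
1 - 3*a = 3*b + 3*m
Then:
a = 38/59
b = 56/59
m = -223/177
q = 55/59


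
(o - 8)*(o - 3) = o^2 - 11*o + 24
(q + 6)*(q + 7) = q^2 + 13*q + 42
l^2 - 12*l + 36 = (l - 6)^2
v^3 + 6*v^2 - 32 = (v - 2)*(v + 4)^2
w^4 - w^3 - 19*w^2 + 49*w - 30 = (w - 3)*(w - 2)*(w - 1)*(w + 5)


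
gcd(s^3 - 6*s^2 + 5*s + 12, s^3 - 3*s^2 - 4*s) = s^2 - 3*s - 4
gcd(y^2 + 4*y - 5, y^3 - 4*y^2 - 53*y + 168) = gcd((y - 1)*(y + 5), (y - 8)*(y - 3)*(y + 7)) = 1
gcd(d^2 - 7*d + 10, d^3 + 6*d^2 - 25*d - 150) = d - 5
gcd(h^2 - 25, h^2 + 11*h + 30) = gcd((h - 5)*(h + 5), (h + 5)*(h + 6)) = h + 5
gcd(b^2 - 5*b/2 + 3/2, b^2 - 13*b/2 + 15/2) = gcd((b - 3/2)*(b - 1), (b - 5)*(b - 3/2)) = b - 3/2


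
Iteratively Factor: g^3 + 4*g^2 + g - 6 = (g + 2)*(g^2 + 2*g - 3) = (g + 2)*(g + 3)*(g - 1)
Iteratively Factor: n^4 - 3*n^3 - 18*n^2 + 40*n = (n)*(n^3 - 3*n^2 - 18*n + 40) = n*(n + 4)*(n^2 - 7*n + 10) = n*(n - 5)*(n + 4)*(n - 2)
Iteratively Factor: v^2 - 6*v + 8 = (v - 2)*(v - 4)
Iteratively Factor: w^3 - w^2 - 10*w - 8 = (w - 4)*(w^2 + 3*w + 2) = (w - 4)*(w + 1)*(w + 2)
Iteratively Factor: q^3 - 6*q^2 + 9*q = (q)*(q^2 - 6*q + 9) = q*(q - 3)*(q - 3)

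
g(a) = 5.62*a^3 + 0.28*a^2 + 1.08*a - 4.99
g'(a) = 16.86*a^2 + 0.56*a + 1.08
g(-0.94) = -10.43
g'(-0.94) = 15.45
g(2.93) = 141.94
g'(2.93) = 147.46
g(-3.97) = -356.51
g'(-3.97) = 264.59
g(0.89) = 0.15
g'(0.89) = 14.93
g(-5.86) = -1132.62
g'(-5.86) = 576.76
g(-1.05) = -12.32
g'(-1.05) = 19.08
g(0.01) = -4.98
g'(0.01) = 1.09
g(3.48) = 239.01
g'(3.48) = 207.21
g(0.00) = -4.99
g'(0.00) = 1.08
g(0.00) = -4.99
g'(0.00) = 1.08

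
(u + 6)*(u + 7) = u^2 + 13*u + 42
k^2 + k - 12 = (k - 3)*(k + 4)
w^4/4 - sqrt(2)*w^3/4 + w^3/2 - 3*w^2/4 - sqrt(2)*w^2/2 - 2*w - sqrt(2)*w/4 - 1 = (w/2 + 1/2)*(w/2 + sqrt(2)/2)*(w + 1)*(w - 2*sqrt(2))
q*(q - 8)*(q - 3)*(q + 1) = q^4 - 10*q^3 + 13*q^2 + 24*q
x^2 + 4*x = x*(x + 4)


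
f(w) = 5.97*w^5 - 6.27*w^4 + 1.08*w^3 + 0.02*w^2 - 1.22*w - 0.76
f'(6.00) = 33383.98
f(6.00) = 38522.72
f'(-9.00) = 214390.03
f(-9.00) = -394435.48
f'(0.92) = 3.41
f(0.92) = -1.58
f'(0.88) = 2.13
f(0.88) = -1.69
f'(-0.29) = -0.14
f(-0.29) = -0.49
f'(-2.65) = 1960.22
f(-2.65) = -1106.89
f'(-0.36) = 0.86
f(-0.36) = -0.51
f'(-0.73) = 18.71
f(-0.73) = -3.30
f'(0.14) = -1.21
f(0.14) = -0.93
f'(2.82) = 1349.95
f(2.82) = 688.34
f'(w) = 29.85*w^4 - 25.08*w^3 + 3.24*w^2 + 0.04*w - 1.22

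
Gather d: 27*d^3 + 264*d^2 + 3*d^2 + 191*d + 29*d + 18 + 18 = 27*d^3 + 267*d^2 + 220*d + 36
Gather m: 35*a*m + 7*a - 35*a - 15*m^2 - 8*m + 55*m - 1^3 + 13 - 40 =-28*a - 15*m^2 + m*(35*a + 47) - 28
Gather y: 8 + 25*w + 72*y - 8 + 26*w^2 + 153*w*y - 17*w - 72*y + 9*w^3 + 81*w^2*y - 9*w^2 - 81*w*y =9*w^3 + 17*w^2 + 8*w + y*(81*w^2 + 72*w)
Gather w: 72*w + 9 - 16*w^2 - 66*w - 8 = -16*w^2 + 6*w + 1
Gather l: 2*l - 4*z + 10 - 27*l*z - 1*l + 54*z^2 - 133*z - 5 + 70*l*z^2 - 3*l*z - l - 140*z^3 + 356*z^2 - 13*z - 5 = l*(70*z^2 - 30*z) - 140*z^3 + 410*z^2 - 150*z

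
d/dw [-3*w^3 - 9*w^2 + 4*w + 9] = -9*w^2 - 18*w + 4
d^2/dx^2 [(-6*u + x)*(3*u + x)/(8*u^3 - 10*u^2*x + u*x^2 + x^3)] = 2*(-1832*u^6 + 1044*u^5*x + 606*u^4*x^2 - 223*u^3*x^3 - 87*u^2*x^4 - 9*u*x^5 + x^6)/(512*u^9 - 1920*u^8*x + 2592*u^7*x^2 - 1288*u^6*x^3 - 156*u^5*x^4 + 318*u^4*x^5 - 35*u^3*x^6 - 27*u^2*x^7 + 3*u*x^8 + x^9)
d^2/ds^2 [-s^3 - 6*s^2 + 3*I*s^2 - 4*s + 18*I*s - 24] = -6*s - 12 + 6*I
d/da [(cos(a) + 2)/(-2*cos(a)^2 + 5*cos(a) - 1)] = (-8*cos(a) - cos(2*a) + 10)*sin(a)/(-5*cos(a) + cos(2*a) + 2)^2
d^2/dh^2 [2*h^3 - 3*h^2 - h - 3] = 12*h - 6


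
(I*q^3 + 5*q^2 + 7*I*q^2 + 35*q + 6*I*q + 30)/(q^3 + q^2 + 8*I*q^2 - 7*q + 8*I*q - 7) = (I*q^2 + q*(5 + 6*I) + 30)/(q^2 + 8*I*q - 7)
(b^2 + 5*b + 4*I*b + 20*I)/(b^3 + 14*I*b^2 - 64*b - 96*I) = (b + 5)/(b^2 + 10*I*b - 24)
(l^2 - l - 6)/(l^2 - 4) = (l - 3)/(l - 2)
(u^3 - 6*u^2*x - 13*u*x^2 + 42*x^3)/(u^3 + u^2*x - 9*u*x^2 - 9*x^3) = (-u^2 + 9*u*x - 14*x^2)/(-u^2 + 2*u*x + 3*x^2)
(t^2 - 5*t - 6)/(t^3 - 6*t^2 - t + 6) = 1/(t - 1)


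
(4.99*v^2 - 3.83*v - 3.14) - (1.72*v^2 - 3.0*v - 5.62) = 3.27*v^2 - 0.83*v + 2.48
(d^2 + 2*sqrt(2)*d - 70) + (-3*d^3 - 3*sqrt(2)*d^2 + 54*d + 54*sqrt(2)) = -3*d^3 - 3*sqrt(2)*d^2 + d^2 + 2*sqrt(2)*d + 54*d - 70 + 54*sqrt(2)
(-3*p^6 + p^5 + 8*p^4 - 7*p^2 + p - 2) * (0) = 0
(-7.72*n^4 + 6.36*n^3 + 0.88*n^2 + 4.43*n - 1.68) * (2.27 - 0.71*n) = 5.4812*n^5 - 22.04*n^4 + 13.8124*n^3 - 1.1477*n^2 + 11.2489*n - 3.8136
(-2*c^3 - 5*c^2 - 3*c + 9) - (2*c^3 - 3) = -4*c^3 - 5*c^2 - 3*c + 12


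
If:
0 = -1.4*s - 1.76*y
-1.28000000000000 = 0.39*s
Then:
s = -3.28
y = 2.61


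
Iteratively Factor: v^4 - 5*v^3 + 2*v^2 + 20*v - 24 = (v - 3)*(v^3 - 2*v^2 - 4*v + 8) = (v - 3)*(v + 2)*(v^2 - 4*v + 4) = (v - 3)*(v - 2)*(v + 2)*(v - 2)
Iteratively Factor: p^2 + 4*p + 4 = (p + 2)*(p + 2)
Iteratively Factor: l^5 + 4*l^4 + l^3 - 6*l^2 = (l + 3)*(l^4 + l^3 - 2*l^2) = l*(l + 3)*(l^3 + l^2 - 2*l) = l*(l + 2)*(l + 3)*(l^2 - l) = l*(l - 1)*(l + 2)*(l + 3)*(l)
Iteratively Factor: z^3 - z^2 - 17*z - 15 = (z + 1)*(z^2 - 2*z - 15) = (z - 5)*(z + 1)*(z + 3)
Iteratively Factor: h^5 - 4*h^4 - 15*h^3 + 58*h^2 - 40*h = (h)*(h^4 - 4*h^3 - 15*h^2 + 58*h - 40) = h*(h - 2)*(h^3 - 2*h^2 - 19*h + 20) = h*(h - 2)*(h + 4)*(h^2 - 6*h + 5) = h*(h - 5)*(h - 2)*(h + 4)*(h - 1)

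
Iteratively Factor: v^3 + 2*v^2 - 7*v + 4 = (v - 1)*(v^2 + 3*v - 4) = (v - 1)^2*(v + 4)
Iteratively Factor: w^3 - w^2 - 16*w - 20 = (w - 5)*(w^2 + 4*w + 4) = (w - 5)*(w + 2)*(w + 2)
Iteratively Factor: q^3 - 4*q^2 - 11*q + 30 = (q - 2)*(q^2 - 2*q - 15) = (q - 5)*(q - 2)*(q + 3)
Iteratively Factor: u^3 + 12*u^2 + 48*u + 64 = (u + 4)*(u^2 + 8*u + 16) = (u + 4)^2*(u + 4)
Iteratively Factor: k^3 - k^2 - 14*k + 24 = (k - 2)*(k^2 + k - 12) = (k - 3)*(k - 2)*(k + 4)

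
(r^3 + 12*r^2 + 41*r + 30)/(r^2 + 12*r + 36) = (r^2 + 6*r + 5)/(r + 6)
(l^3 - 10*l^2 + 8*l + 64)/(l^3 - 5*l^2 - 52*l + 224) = (l + 2)/(l + 7)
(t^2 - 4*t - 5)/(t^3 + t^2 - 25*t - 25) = 1/(t + 5)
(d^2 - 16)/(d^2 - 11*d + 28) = (d + 4)/(d - 7)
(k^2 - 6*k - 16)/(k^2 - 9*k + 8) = (k + 2)/(k - 1)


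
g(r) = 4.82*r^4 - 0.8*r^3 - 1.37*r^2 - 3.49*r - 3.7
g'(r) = 19.28*r^3 - 2.4*r^2 - 2.74*r - 3.49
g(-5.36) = 4077.22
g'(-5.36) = -3026.69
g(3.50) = 656.30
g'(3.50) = 784.15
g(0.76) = -5.89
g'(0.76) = 1.50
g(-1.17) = 8.82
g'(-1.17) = -34.45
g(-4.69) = 2397.12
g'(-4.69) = -2032.39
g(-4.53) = 2088.10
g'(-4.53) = -1832.59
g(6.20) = 6853.53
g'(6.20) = 4482.23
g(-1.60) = 33.24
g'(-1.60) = -84.22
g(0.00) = -3.70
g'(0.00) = -3.49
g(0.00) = -3.70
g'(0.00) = -3.49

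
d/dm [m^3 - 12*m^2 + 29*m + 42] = 3*m^2 - 24*m + 29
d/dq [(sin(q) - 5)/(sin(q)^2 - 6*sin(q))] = (-cos(q) + 10/tan(q) - 30*cos(q)/sin(q)^2)/(sin(q) - 6)^2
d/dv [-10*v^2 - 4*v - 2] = -20*v - 4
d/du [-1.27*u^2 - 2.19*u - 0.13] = -2.54*u - 2.19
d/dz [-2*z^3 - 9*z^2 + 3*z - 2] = -6*z^2 - 18*z + 3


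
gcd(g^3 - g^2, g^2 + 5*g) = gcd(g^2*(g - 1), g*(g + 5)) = g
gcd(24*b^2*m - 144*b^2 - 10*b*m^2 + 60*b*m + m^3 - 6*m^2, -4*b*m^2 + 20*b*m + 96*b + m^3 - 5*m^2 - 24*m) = 4*b - m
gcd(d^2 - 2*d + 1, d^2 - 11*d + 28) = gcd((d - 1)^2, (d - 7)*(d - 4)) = 1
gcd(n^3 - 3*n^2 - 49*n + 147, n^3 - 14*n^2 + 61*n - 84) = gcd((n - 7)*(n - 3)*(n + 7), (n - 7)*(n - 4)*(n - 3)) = n^2 - 10*n + 21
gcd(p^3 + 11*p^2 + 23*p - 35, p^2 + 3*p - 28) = p + 7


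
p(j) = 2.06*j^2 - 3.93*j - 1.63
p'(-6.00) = -28.65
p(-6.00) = 96.11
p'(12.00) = 45.51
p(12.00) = 247.85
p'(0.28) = -2.78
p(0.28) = -2.57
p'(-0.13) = -4.47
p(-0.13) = -1.08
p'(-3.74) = -19.34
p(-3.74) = 41.88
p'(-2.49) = -14.19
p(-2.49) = 20.93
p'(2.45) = 6.16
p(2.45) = 1.11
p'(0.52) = -1.79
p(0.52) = -3.12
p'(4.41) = 14.24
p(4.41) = 21.10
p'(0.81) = -0.59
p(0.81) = -3.46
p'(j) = 4.12*j - 3.93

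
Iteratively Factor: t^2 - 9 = (t - 3)*(t + 3)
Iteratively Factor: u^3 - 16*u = (u)*(u^2 - 16) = u*(u - 4)*(u + 4)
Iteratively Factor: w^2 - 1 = (w - 1)*(w + 1)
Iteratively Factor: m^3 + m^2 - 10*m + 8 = (m - 2)*(m^2 + 3*m - 4) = (m - 2)*(m - 1)*(m + 4)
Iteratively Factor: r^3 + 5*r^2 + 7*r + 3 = (r + 3)*(r^2 + 2*r + 1) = (r + 1)*(r + 3)*(r + 1)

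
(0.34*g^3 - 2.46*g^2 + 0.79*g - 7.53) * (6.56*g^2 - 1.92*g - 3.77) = 2.2304*g^5 - 16.7904*g^4 + 8.6238*g^3 - 41.6394*g^2 + 11.4793*g + 28.3881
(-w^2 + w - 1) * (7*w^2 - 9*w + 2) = -7*w^4 + 16*w^3 - 18*w^2 + 11*w - 2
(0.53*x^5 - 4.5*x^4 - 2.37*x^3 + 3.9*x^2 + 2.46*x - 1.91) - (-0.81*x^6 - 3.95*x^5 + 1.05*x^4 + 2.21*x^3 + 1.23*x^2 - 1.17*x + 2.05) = 0.81*x^6 + 4.48*x^5 - 5.55*x^4 - 4.58*x^3 + 2.67*x^2 + 3.63*x - 3.96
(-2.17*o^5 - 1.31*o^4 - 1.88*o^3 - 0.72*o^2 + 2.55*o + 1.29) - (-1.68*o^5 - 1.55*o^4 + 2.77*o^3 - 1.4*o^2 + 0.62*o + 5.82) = -0.49*o^5 + 0.24*o^4 - 4.65*o^3 + 0.68*o^2 + 1.93*o - 4.53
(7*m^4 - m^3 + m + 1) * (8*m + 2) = 56*m^5 + 6*m^4 - 2*m^3 + 8*m^2 + 10*m + 2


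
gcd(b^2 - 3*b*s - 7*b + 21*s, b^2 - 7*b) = b - 7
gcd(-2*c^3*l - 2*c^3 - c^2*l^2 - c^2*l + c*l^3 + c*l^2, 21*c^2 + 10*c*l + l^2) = 1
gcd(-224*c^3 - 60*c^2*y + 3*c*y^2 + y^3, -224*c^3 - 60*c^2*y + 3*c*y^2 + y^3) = -224*c^3 - 60*c^2*y + 3*c*y^2 + y^3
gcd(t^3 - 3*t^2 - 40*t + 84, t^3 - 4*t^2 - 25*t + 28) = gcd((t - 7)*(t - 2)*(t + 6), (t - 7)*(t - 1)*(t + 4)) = t - 7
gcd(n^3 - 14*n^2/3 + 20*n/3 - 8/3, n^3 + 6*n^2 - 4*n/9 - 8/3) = n - 2/3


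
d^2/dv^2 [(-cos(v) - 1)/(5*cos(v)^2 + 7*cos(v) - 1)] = 2*(225*(1 - cos(2*v))^2*cos(v) + 65*(1 - cos(2*v))^2 - 723*cos(v) + 112*cos(2*v) + 285*cos(3*v) - 50*cos(5*v) - 636)/(14*cos(v) + 5*cos(2*v) + 3)^3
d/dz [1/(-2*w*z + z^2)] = 2*(w - z)/(z^2*(2*w - z)^2)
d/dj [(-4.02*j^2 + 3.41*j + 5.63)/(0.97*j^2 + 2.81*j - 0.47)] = (-14.6039*j^2 - 7.1434*j - 17.423)/(0.9409*j^4 + 5.4514*j^3 + 6.9843*j^2 - 2.6414*j + 0.2209)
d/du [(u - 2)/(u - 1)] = (u - 1)^(-2)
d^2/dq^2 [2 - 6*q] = 0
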